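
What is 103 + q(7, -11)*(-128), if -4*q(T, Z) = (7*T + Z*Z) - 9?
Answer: 5255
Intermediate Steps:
q(T, Z) = 9/4 - 7*T/4 - Z**2/4 (q(T, Z) = -((7*T + Z*Z) - 9)/4 = -((7*T + Z**2) - 9)/4 = -((Z**2 + 7*T) - 9)/4 = -(-9 + Z**2 + 7*T)/4 = 9/4 - 7*T/4 - Z**2/4)
103 + q(7, -11)*(-128) = 103 + (9/4 - 7/4*7 - 1/4*(-11)**2)*(-128) = 103 + (9/4 - 49/4 - 1/4*121)*(-128) = 103 + (9/4 - 49/4 - 121/4)*(-128) = 103 - 161/4*(-128) = 103 + 5152 = 5255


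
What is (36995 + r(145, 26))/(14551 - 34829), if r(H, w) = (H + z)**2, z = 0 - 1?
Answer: -57731/20278 ≈ -2.8470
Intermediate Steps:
z = -1
r(H, w) = (-1 + H)**2 (r(H, w) = (H - 1)**2 = (-1 + H)**2)
(36995 + r(145, 26))/(14551 - 34829) = (36995 + (-1 + 145)**2)/(14551 - 34829) = (36995 + 144**2)/(-20278) = (36995 + 20736)*(-1/20278) = 57731*(-1/20278) = -57731/20278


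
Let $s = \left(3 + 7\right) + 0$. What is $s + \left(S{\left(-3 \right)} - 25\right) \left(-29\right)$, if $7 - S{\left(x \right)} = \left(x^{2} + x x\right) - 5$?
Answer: $909$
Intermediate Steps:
$S{\left(x \right)} = 12 - 2 x^{2}$ ($S{\left(x \right)} = 7 - \left(\left(x^{2} + x x\right) - 5\right) = 7 - \left(\left(x^{2} + x^{2}\right) - 5\right) = 7 - \left(2 x^{2} - 5\right) = 7 - \left(-5 + 2 x^{2}\right) = 12 - 2 x^{2}$)
$s = 10$ ($s = 10 + 0 = 10$)
$s + \left(S{\left(-3 \right)} - 25\right) \left(-29\right) = 10 + \left(\left(12 - 2 \left(-3\right)^{2}\right) - 25\right) \left(-29\right) = 10 + \left(\left(12 - 18\right) - 25\right) \left(-29\right) = 10 + \left(-6 - 25\right) \left(-29\right) = 10 - -899 = 10 + 899 = 909$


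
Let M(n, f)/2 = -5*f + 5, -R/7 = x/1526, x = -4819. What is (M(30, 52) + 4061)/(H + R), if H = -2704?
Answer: -774118/584653 ≈ -1.3241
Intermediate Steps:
R = 4819/218 (R = -(-33733)/1526 = -7*(-4819/1526) = 4819/218 ≈ 22.105)
M(n, f) = 10 - 10*f (M(n, f) = 2*(-5*f + 5) = 2*(5 - 5*f) = 10 - 10*f)
(M(30, 52) + 4061)/(H + R) = ((10 - 10*52) + 4061)/(-2704 + 4819/218) = ((10 - 520) + 4061)/(-584653/218) = (-510 + 4061)*(-218/584653) = 3551*(-218/584653) = -774118/584653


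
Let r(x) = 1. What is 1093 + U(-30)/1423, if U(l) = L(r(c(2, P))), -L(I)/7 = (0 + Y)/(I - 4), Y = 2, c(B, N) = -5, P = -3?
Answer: 4666031/4269 ≈ 1093.0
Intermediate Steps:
L(I) = -14/(-4 + I) (L(I) = -7*(0 + 2)/(I - 4) = -14/(-4 + I))
U(l) = 14/3 (U(l) = -14/(-4 + 1) = -14/(-3) = -14*(-1/3) = 14/3)
1093 + U(-30)/1423 = 1093 + (14/3)/1423 = 1093 + (14/3)*(1/1423) = 1093 + 14/4269 = 4666031/4269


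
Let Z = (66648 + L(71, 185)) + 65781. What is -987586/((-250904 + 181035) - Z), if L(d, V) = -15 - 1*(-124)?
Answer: 987586/202407 ≈ 4.8792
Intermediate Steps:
L(d, V) = 109 (L(d, V) = -15 + 124 = 109)
Z = 132538 (Z = (66648 + 109) + 65781 = 66757 + 65781 = 132538)
-987586/((-250904 + 181035) - Z) = -987586/((-250904 + 181035) - 1*132538) = -987586/(-69869 - 132538) = -987586/(-202407) = -987586*(-1/202407) = 987586/202407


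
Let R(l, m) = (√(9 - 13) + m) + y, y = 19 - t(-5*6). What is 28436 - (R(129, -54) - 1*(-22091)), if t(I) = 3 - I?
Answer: 6413 - 2*I ≈ 6413.0 - 2.0*I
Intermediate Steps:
y = -14 (y = 19 - (3 - (-5)*6) = 19 - (3 - 1*(-30)) = 19 - (3 + 30) = 19 - 1*33 = 19 - 33 = -14)
R(l, m) = -14 + m + 2*I (R(l, m) = (√(9 - 13) + m) - 14 = (√(-4) + m) - 14 = (2*I + m) - 14 = (m + 2*I) - 14 = -14 + m + 2*I)
28436 - (R(129, -54) - 1*(-22091)) = 28436 - ((-14 - 54 + 2*I) - 1*(-22091)) = 28436 - ((-68 + 2*I) + 22091) = 28436 - (22023 + 2*I) = 28436 + (-22023 - 2*I) = 6413 - 2*I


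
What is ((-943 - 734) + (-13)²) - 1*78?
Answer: -1586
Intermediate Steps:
((-943 - 734) + (-13)²) - 1*78 = (-1677 + 169) - 78 = -1508 - 78 = -1586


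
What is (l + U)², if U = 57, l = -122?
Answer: 4225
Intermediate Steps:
(l + U)² = (-122 + 57)² = (-65)² = 4225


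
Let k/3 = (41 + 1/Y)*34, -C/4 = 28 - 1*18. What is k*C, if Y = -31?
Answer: -5181600/31 ≈ -1.6715e+5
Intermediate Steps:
C = -40 (C = -4*(28 - 1*18) = -4*(28 - 18) = -4*10 = -40)
k = 129540/31 (k = 3*((41 + 1/(-31))*34) = 3*((41 - 1/31)*34) = 3*((1270/31)*34) = 3*(43180/31) = 129540/31 ≈ 4178.7)
k*C = (129540/31)*(-40) = -5181600/31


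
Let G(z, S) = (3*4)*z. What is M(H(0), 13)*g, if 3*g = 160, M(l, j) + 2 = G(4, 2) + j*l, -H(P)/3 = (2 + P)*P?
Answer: 7360/3 ≈ 2453.3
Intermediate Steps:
H(P) = -3*P*(2 + P) (H(P) = -3*(2 + P)*P = -3*P*(2 + P))
G(z, S) = 12*z
M(l, j) = 46 + j*l (M(l, j) = -2 + (12*4 + j*l) = -2 + (48 + j*l) = 46 + j*l)
g = 160/3 (g = (1/3)*160 = 160/3 ≈ 53.333)
M(H(0), 13)*g = (46 + 13*(-3*0*(2 + 0)))*(160/3) = (46 + 13*(-3*0*2))*(160/3) = (46 + 13*0)*(160/3) = (46 + 0)*(160/3) = 46*(160/3) = 7360/3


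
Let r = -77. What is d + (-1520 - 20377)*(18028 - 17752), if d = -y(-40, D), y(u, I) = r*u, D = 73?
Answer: -6046652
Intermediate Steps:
y(u, I) = -77*u
d = -3080 (d = -(-77)*(-40) = -1*3080 = -3080)
d + (-1520 - 20377)*(18028 - 17752) = -3080 + (-1520 - 20377)*(18028 - 17752) = -3080 - 21897*276 = -3080 - 6043572 = -6046652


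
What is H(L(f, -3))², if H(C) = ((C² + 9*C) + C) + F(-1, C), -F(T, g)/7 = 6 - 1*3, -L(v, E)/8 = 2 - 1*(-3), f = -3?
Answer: 1390041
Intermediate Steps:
L(v, E) = -40 (L(v, E) = -8*(2 - 1*(-3)) = -8*(2 + 3) = -8*5 = -40)
F(T, g) = -21 (F(T, g) = -7*(6 - 1*3) = -7*(6 - 3) = -7*3 = -21)
H(C) = -21 + C² + 10*C (H(C) = ((C² + 9*C) + C) - 21 = (C² + 10*C) - 21 = -21 + C² + 10*C)
H(L(f, -3))² = (-21 + (-40)² + 10*(-40))² = (-21 + 1600 - 400)² = 1179² = 1390041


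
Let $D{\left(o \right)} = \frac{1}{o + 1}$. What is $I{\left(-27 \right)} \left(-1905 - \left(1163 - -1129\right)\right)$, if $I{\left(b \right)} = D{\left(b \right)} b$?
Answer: $- \frac{113319}{26} \approx -4358.4$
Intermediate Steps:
$D{\left(o \right)} = \frac{1}{1 + o}$
$I{\left(b \right)} = \frac{b}{1 + b}$
$I{\left(-27 \right)} \left(-1905 - \left(1163 - -1129\right)\right) = - \frac{27}{1 - 27} \left(-1905 - \left(1163 - -1129\right)\right) = - \frac{27}{-26} \left(-1905 - \left(1163 + 1129\right)\right) = \left(-27\right) \left(- \frac{1}{26}\right) \left(-1905 - 2292\right) = \frac{27 \left(-1905 - 2292\right)}{26} = \frac{27}{26} \left(-4197\right) = - \frac{113319}{26}$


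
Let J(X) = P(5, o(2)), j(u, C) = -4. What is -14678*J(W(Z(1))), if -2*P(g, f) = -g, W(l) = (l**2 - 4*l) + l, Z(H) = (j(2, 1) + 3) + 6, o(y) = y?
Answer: -36695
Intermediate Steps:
Z(H) = 5 (Z(H) = (-4 + 3) + 6 = -1 + 6 = 5)
W(l) = l**2 - 3*l
P(g, f) = g/2 (P(g, f) = -(-1)*g/2 = g/2)
J(X) = 5/2 (J(X) = (1/2)*5 = 5/2)
-14678*J(W(Z(1))) = -14678*5/2 = -36695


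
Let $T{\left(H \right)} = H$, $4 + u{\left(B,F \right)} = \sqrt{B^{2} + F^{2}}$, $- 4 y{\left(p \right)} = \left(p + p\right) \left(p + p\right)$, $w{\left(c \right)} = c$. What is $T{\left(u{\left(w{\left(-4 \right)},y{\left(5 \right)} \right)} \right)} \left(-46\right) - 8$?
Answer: $176 - 46 \sqrt{641} \approx -988.63$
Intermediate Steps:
$y{\left(p \right)} = - p^{2}$ ($y{\left(p \right)} = - \frac{\left(p + p\right) \left(p + p\right)}{4} = - \frac{2 p 2 p}{4} = - \frac{4 p^{2}}{4} = - p^{2}$)
$u{\left(B,F \right)} = -4 + \sqrt{B^{2} + F^{2}}$
$T{\left(u{\left(w{\left(-4 \right)},y{\left(5 \right)} \right)} \right)} \left(-46\right) - 8 = \left(-4 + \sqrt{\left(-4\right)^{2} + \left(- 5^{2}\right)^{2}}\right) \left(-46\right) - 8 = \left(-4 + \sqrt{16 + \left(\left(-1\right) 25\right)^{2}}\right) \left(-46\right) - 8 = \left(-4 + \sqrt{16 + \left(-25\right)^{2}}\right) \left(-46\right) - 8 = \left(-4 + \sqrt{16 + 625}\right) \left(-46\right) - 8 = \left(-4 + \sqrt{641}\right) \left(-46\right) - 8 = \left(184 - 46 \sqrt{641}\right) - 8 = 176 - 46 \sqrt{641}$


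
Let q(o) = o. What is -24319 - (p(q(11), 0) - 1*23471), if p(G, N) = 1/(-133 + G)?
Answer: -103455/122 ≈ -847.99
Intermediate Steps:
-24319 - (p(q(11), 0) - 1*23471) = -24319 - (1/(-133 + 11) - 1*23471) = -24319 - (1/(-122) - 23471) = -24319 - (-1/122 - 23471) = -24319 - 1*(-2863463/122) = -24319 + 2863463/122 = -103455/122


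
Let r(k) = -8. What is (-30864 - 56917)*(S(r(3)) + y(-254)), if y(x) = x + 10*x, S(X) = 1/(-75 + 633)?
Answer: 136855055831/558 ≈ 2.4526e+8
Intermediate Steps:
S(X) = 1/558
y(x) = 11*x
(-30864 - 56917)*(S(r(3)) + y(-254)) = (-30864 - 56917)*(1/558 + 11*(-254)) = -87781*(1/558 - 2794) = -87781*(-1559051/558) = 136855055831/558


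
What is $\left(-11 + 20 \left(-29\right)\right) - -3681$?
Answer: $3090$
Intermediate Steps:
$\left(-11 + 20 \left(-29\right)\right) - -3681 = \left(-11 - 580\right) + 3681 = -591 + 3681 = 3090$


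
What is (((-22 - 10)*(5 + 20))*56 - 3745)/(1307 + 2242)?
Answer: -6935/507 ≈ -13.678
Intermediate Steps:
(((-22 - 10)*(5 + 20))*56 - 3745)/(1307 + 2242) = (-32*25*56 - 3745)/3549 = (-800*56 - 3745)*(1/3549) = (-44800 - 3745)*(1/3549) = -48545*1/3549 = -6935/507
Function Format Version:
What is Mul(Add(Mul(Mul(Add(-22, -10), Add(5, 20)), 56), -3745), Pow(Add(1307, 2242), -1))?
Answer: Rational(-6935, 507) ≈ -13.678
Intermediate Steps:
Mul(Add(Mul(Mul(Add(-22, -10), Add(5, 20)), 56), -3745), Pow(Add(1307, 2242), -1)) = Mul(Add(Mul(Mul(-32, 25), 56), -3745), Pow(3549, -1)) = Mul(Add(Mul(-800, 56), -3745), Rational(1, 3549)) = Mul(Add(-44800, -3745), Rational(1, 3549)) = Mul(-48545, Rational(1, 3549)) = Rational(-6935, 507)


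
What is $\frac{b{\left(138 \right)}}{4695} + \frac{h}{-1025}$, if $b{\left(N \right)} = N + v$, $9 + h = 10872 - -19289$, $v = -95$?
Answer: $- \frac{28303913}{962475} \approx -29.407$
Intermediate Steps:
$h = 30152$ ($h = -9 + \left(10872 - -19289\right) = -9 + \left(10872 + 19289\right) = -9 + 30161 = 30152$)
$b{\left(N \right)} = -95 + N$ ($b{\left(N \right)} = N - 95 = -95 + N$)
$\frac{b{\left(138 \right)}}{4695} + \frac{h}{-1025} = \frac{-95 + 138}{4695} + \frac{30152}{-1025} = 43 \cdot \frac{1}{4695} + 30152 \left(- \frac{1}{1025}\right) = \frac{43}{4695} - \frac{30152}{1025} = - \frac{28303913}{962475}$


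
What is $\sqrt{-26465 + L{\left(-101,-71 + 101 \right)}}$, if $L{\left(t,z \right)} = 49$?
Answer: $4 i \sqrt{1651} \approx 162.53 i$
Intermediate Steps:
$\sqrt{-26465 + L{\left(-101,-71 + 101 \right)}} = \sqrt{-26465 + 49} = \sqrt{-26416} = 4 i \sqrt{1651}$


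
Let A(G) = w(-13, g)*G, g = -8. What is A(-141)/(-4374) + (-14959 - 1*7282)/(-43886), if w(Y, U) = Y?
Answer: 1403258/15996447 ≈ 0.087723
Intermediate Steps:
A(G) = -13*G
A(-141)/(-4374) + (-14959 - 1*7282)/(-43886) = -13*(-141)/(-4374) + (-14959 - 1*7282)/(-43886) = 1833*(-1/4374) + (-14959 - 7282)*(-1/43886) = -611/1458 - 22241*(-1/43886) = -611/1458 + 22241/43886 = 1403258/15996447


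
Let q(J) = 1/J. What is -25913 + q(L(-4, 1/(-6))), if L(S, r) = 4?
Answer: -103651/4 ≈ -25913.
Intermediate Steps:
-25913 + q(L(-4, 1/(-6))) = -25913 + 1/4 = -25913 + ¼ = -103651/4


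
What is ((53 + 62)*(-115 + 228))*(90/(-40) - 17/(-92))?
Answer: -53675/2 ≈ -26838.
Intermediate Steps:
((53 + 62)*(-115 + 228))*(90/(-40) - 17/(-92)) = (115*113)*(90*(-1/40) - 17*(-1/92)) = 12995*(-9/4 + 17/92) = 12995*(-95/46) = -53675/2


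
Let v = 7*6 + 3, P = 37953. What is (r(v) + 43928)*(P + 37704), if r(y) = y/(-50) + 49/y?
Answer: 99704249603/30 ≈ 3.3235e+9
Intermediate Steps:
v = 45 (v = 42 + 3 = 45)
r(y) = 49/y - y/50 (r(y) = y*(-1/50) + 49/y = -y/50 + 49/y = 49/y - y/50)
(r(v) + 43928)*(P + 37704) = ((49/45 - 1/50*45) + 43928)*(37953 + 37704) = ((49*(1/45) - 9/10) + 43928)*75657 = ((49/45 - 9/10) + 43928)*75657 = (17/90 + 43928)*75657 = (3953537/90)*75657 = 99704249603/30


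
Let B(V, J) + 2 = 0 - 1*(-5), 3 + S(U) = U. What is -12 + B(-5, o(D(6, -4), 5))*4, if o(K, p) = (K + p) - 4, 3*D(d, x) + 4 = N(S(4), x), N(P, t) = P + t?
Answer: 0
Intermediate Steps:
S(U) = -3 + U
D(d, x) = -1 + x/3 (D(d, x) = -4/3 + ((-3 + 4) + x)/3 = -4/3 + (1 + x)/3 = -4/3 + (⅓ + x/3) = -1 + x/3)
o(K, p) = -4 + K + p
B(V, J) = 3 (B(V, J) = -2 + (0 - 1*(-5)) = -2 + (0 + 5) = -2 + 5 = 3)
-12 + B(-5, o(D(6, -4), 5))*4 = -12 + 3*4 = -12 + 12 = 0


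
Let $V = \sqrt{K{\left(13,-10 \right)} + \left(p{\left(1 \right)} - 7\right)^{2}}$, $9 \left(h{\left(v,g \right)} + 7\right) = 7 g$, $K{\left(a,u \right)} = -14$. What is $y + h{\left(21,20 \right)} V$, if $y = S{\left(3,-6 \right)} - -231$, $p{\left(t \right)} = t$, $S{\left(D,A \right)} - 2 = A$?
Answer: $227 + \frac{77 \sqrt{22}}{9} \approx 267.13$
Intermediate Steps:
$h{\left(v,g \right)} = -7 + \frac{7 g}{9}$
$S{\left(D,A \right)} = 2 + A$
$V = \sqrt{22}$ ($V = \sqrt{-14 + \left(1 - 7\right)^{2}} = \sqrt{-14 + \left(-6\right)^{2}} = \sqrt{-14 + 36} = \sqrt{22} \approx 4.6904$)
$y = 227$ ($y = \left(2 - 6\right) - -231 = -4 + 231 = 227$)
$y + h{\left(21,20 \right)} V = 227 + \left(-7 + \frac{7}{9} \cdot 20\right) \sqrt{22} = 227 + \left(-7 + \frac{140}{9}\right) \sqrt{22} = 227 + \frac{77 \sqrt{22}}{9}$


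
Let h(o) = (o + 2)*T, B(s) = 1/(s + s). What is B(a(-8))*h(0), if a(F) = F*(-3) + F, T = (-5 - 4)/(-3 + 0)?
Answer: 3/16 ≈ 0.18750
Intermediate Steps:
T = 3 (T = -9/(-3) = -9*(-⅓) = 3)
a(F) = -2*F (a(F) = -3*F + F = -2*F)
B(s) = 1/(2*s)
h(o) = 6 + 3*o (h(o) = (o + 2)*3 = (2 + o)*3 = 6 + 3*o)
B(a(-8))*h(0) = (1/(2*((-2*(-8)))))*(6 + 3*0) = ((½)/16)*(6 + 0) = ((½)*(1/16))*6 = (1/32)*6 = 3/16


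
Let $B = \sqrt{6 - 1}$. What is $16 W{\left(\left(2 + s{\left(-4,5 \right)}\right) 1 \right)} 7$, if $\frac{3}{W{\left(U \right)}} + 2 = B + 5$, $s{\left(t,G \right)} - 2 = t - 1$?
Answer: $252 - 84 \sqrt{5} \approx 64.17$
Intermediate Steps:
$B = \sqrt{5} \approx 2.2361$
$s{\left(t,G \right)} = 1 + t$ ($s{\left(t,G \right)} = 2 + \left(t - 1\right) = 2 + \left(-1 + t\right) = 1 + t$)
$W{\left(U \right)} = \frac{3}{3 + \sqrt{5}}$ ($W{\left(U \right)} = \frac{3}{-2 + \left(\sqrt{5} + 5\right)} = \frac{3}{-2 + \left(5 + \sqrt{5}\right)} = \frac{3}{3 + \sqrt{5}}$)
$16 W{\left(\left(2 + s{\left(-4,5 \right)}\right) 1 \right)} 7 = 16 \left(\frac{9}{4} - \frac{3 \sqrt{5}}{4}\right) 7 = \left(36 - 12 \sqrt{5}\right) 7 = 252 - 84 \sqrt{5}$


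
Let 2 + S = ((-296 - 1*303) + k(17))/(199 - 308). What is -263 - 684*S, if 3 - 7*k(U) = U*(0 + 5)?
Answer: -2080985/763 ≈ -2727.4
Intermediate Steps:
k(U) = 3/7 - 5*U/7 (k(U) = 3/7 - U*(0 + 5)/7 = 3/7 - U*5/7 = 3/7 - 5*U/7)
S = 2749/763 (S = -2 + ((-296 - 1*303) + (3/7 - 5/7*17))/(199 - 308) = -2 + ((-296 - 303) + (3/7 - 85/7))/(-109) = -2 + (-599 - 82/7)*(-1/109) = -2 - 4275/7*(-1/109) = -2 + 4275/763 = 2749/763 ≈ 3.6029)
-263 - 684*S = -263 - 684*2749/763 = -263 - 1880316/763 = -2080985/763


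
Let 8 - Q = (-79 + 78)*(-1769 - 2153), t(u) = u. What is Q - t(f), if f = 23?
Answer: -3937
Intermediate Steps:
Q = -3914 (Q = 8 - (-79 + 78)*(-1769 - 2153) = 8 - (-1)*(-3922) = 8 - 1*3922 = 8 - 3922 = -3914)
Q - t(f) = -3914 - 1*23 = -3914 - 23 = -3937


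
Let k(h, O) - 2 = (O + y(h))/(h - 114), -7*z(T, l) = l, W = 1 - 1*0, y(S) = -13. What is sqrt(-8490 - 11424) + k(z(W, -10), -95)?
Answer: 583/197 + I*sqrt(19914) ≈ 2.9594 + 141.12*I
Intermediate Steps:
W = 1 (W = 1 + 0 = 1)
z(T, l) = -l/7
k(h, O) = 2 + (-13 + O)/(-114 + h) (k(h, O) = 2 + (O - 13)/(h - 114) = 2 + (-13 + O)/(-114 + h))
sqrt(-8490 - 11424) + k(z(W, -10), -95) = sqrt(-8490 - 11424) + (-241 - 95 + 2*(-1/7*(-10)))/(-114 - 1/7*(-10)) = sqrt(-19914) + (-241 - 95 + 2*(10/7))/(-114 + 10/7) = I*sqrt(19914) + (-241 - 95 + 20/7)/(-788/7) = I*sqrt(19914) - 7/788*(-2332/7) = I*sqrt(19914) + 583/197 = 583/197 + I*sqrt(19914)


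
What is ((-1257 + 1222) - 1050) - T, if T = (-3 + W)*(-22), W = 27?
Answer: -557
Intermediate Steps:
T = -528 (T = (-3 + 27)*(-22) = 24*(-22) = -528)
((-1257 + 1222) - 1050) - T = ((-1257 + 1222) - 1050) - 1*(-528) = (-35 - 1050) + 528 = -1085 + 528 = -557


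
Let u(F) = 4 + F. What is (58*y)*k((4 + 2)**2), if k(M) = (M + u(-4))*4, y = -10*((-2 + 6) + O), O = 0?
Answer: -334080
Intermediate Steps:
y = -40 (y = -10*((-2 + 6) + 0) = -10*(4 + 0) = -10*4 = -40)
k(M) = 4*M (k(M) = (M + (4 - 4))*4 = (M + 0)*4 = M*4 = 4*M)
(58*y)*k((4 + 2)**2) = (58*(-40))*(4*(4 + 2)**2) = -9280*6**2 = -9280*36 = -2320*144 = -334080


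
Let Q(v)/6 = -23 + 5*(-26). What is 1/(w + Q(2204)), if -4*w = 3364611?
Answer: -4/3368283 ≈ -1.1875e-6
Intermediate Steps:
Q(v) = -918 (Q(v) = 6*(-23 + 5*(-26)) = 6*(-23 - 130) = 6*(-153) = -918)
w = -3364611/4 (w = -¼*3364611 = -3364611/4 ≈ -8.4115e+5)
1/(w + Q(2204)) = 1/(-3364611/4 - 918) = 1/(-3368283/4) = -4/3368283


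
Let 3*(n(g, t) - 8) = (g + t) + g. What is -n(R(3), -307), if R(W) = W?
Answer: 277/3 ≈ 92.333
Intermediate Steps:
n(g, t) = 8 + t/3 + 2*g/3 (n(g, t) = 8 + ((g + t) + g)/3 = 8 + (t + 2*g)/3 = 8 + (t/3 + 2*g/3) = 8 + t/3 + 2*g/3)
-n(R(3), -307) = -(8 + (1/3)*(-307) + (2/3)*3) = -(8 - 307/3 + 2) = -1*(-277/3) = 277/3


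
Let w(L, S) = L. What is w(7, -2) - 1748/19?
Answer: -85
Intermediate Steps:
w(7, -2) - 1748/19 = 7 - 1748/19 = 7 - 38*46/19 = 7 - 92 = -85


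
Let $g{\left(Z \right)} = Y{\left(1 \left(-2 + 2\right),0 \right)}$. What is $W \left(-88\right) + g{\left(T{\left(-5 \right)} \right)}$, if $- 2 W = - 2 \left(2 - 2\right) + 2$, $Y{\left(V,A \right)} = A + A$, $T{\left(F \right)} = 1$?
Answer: $88$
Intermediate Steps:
$Y{\left(V,A \right)} = 2 A$
$W = -1$ ($W = - \frac{- 2 \left(2 - 2\right) + 2}{2} = - \frac{\left(-2\right) 0 + 2}{2} = - \frac{0 + 2}{2} = \left(- \frac{1}{2}\right) 2 = -1$)
$g{\left(Z \right)} = 0$ ($g{\left(Z \right)} = 2 \cdot 0 = 0$)
$W \left(-88\right) + g{\left(T{\left(-5 \right)} \right)} = \left(-1\right) \left(-88\right) + 0 = 88 + 0 = 88$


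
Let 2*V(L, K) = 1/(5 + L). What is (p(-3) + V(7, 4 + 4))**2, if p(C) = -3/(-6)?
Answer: 169/576 ≈ 0.29340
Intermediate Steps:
V(L, K) = 1/(2*(5 + L))
p(C) = 1/2 (p(C) = -3*(-1/6) = 1/2)
(p(-3) + V(7, 4 + 4))**2 = (1/2 + 1/(2*(5 + 7)))**2 = (1/2 + (1/2)/12)**2 = (1/2 + (1/2)*(1/12))**2 = (1/2 + 1/24)**2 = (13/24)**2 = 169/576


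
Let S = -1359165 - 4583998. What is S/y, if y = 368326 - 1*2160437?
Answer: 5943163/1792111 ≈ 3.3163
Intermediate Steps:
y = -1792111 (y = 368326 - 2160437 = -1792111)
S = -5943163
S/y = -5943163/(-1792111) = -5943163*(-1/1792111) = 5943163/1792111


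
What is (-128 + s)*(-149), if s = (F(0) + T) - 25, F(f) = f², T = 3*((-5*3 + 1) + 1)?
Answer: 28608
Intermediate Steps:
T = -39 (T = 3*((-15 + 1) + 1) = 3*(-14 + 1) = 3*(-13) = -39)
s = -64 (s = (0² - 39) - 25 = (0 - 39) - 25 = -39 - 25 = -64)
(-128 + s)*(-149) = (-128 - 64)*(-149) = -192*(-149) = 28608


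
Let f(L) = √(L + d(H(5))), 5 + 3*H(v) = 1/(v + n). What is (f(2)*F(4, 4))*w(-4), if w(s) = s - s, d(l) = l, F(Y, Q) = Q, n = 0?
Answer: 0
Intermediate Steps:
H(v) = -5/3 + 1/(3*v) (H(v) = -5/3 + 1/(3*(v + 0)) = -5/3 + 1/(3*v))
f(L) = √(-8/5 + L) (f(L) = √(L + (⅓)*(1 - 5*5)/5) = √(L + (⅓)*(⅕)*(1 - 25)) = √(L + (⅓)*(⅕)*(-24)) = √(L - 8/5) = √(-8/5 + L))
w(s) = 0
(f(2)*F(4, 4))*w(-4) = ((√(-40 + 25*2)/5)*4)*0 = ((√(-40 + 50)/5)*4)*0 = ((√10/5)*4)*0 = (4*√10/5)*0 = 0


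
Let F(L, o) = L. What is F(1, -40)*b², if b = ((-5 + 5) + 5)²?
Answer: 625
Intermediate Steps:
b = 25 (b = (0 + 5)² = 5² = 25)
F(1, -40)*b² = 1*25² = 1*625 = 625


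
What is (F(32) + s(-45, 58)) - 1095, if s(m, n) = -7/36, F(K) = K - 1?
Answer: -38311/36 ≈ -1064.2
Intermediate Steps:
F(K) = -1 + K
s(m, n) = -7/36 (s(m, n) = -7*1/36 = -7/36)
(F(32) + s(-45, 58)) - 1095 = ((-1 + 32) - 7/36) - 1095 = (31 - 7/36) - 1095 = 1109/36 - 1095 = -38311/36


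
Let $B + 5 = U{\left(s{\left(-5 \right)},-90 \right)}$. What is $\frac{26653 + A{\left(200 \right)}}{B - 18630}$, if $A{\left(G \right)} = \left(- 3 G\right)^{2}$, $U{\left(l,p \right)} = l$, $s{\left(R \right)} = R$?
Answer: $- \frac{386653}{18640} \approx -20.743$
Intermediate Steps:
$B = -10$ ($B = -5 - 5 = -10$)
$A{\left(G \right)} = 9 G^{2}$
$\frac{26653 + A{\left(200 \right)}}{B - 18630} = \frac{26653 + 9 \cdot 200^{2}}{-10 - 18630} = \frac{26653 + 9 \cdot 40000}{-18640} = \left(26653 + 360000\right) \left(- \frac{1}{18640}\right) = 386653 \left(- \frac{1}{18640}\right) = - \frac{386653}{18640}$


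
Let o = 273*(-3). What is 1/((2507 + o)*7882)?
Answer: 1/13304816 ≈ 7.5161e-8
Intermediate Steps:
o = -819
1/((2507 + o)*7882) = 1/((2507 - 819)*7882) = (1/7882)/1688 = (1/1688)*(1/7882) = 1/13304816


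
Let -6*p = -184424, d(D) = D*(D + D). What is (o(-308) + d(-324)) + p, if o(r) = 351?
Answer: 723121/3 ≈ 2.4104e+5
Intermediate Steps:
d(D) = 2*D² (d(D) = D*(2*D) = 2*D²)
p = 92212/3 (p = -⅙*(-184424) = 92212/3 ≈ 30737.)
(o(-308) + d(-324)) + p = (351 + 2*(-324)²) + 92212/3 = (351 + 2*104976) + 92212/3 = (351 + 209952) + 92212/3 = 210303 + 92212/3 = 723121/3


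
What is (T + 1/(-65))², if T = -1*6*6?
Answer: 5480281/4225 ≈ 1297.1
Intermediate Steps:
T = -36 (T = -6*6 = -36)
(T + 1/(-65))² = (-36 + 1/(-65))² = (-36 - 1/65)² = (-2341/65)² = 5480281/4225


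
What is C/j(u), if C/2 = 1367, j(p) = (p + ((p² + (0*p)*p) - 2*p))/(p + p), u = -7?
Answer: -1367/2 ≈ -683.50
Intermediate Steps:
j(p) = (p² - p)/(2*p) (j(p) = (p + ((p² + 0*p) - 2*p))/((2*p)) = (p + ((p² + 0) - 2*p))*(1/(2*p)) = (p + (p² - 2*p))*(1/(2*p)) = (p² - p)*(1/(2*p)) = (p² - p)/(2*p))
C = 2734 (C = 2*1367 = 2734)
C/j(u) = 2734/(-½ + (½)*(-7)) = 2734/(-½ - 7/2) = 2734/(-4) = 2734*(-¼) = -1367/2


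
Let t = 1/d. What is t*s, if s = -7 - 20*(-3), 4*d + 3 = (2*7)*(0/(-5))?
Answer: -212/3 ≈ -70.667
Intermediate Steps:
d = -¾ (d = -¾ + ((2*7)*(0/(-5)))/4 = -¾ + (14*(0*(-⅕)))/4 = -¾ + (14*0)/4 = -¾ + (¼)*0 = -¾ + 0 = -¾ ≈ -0.75000)
t = -4/3 (t = 1/(-¾) = -4/3 ≈ -1.3333)
s = 53 (s = -7 - 5*(-12) = -7 + 60 = 53)
t*s = -4/3*53 = -212/3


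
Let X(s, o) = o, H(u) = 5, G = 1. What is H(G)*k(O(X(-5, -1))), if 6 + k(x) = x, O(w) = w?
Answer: -35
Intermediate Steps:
k(x) = -6 + x
H(G)*k(O(X(-5, -1))) = 5*(-6 - 1) = 5*(-7) = -35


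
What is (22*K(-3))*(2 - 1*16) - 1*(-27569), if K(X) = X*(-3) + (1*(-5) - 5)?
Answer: 27877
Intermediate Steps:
K(X) = -10 - 3*X (K(X) = -3*X + (-5 - 5) = -3*X - 10 = -10 - 3*X)
(22*K(-3))*(2 - 1*16) - 1*(-27569) = (22*(-10 - 3*(-3)))*(2 - 1*16) - 1*(-27569) = (22*(-10 + 9))*(2 - 16) + 27569 = (22*(-1))*(-14) + 27569 = -22*(-14) + 27569 = 308 + 27569 = 27877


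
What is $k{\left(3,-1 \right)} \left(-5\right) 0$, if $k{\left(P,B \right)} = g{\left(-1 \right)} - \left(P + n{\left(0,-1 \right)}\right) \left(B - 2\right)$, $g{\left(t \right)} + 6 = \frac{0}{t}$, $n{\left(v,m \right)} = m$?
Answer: $0$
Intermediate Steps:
$g{\left(t \right)} = -6$ ($g{\left(t \right)} = -6 + \frac{0}{t} = -6 + 0 = -6$)
$k{\left(P,B \right)} = -6 - \left(-1 + P\right) \left(-2 + B\right)$ ($k{\left(P,B \right)} = -6 - \left(P - 1\right) \left(B - 2\right) = -6 - \left(-1 + P\right) \left(-2 + B\right)$)
$k{\left(3,-1 \right)} \left(-5\right) 0 = \left(-8 - 1 + 2 \cdot 3 - \left(-1\right) 3\right) \left(-5\right) 0 = \left(-8 - 1 + 6 + 3\right) \left(-5\right) 0 = 0 \left(-5\right) 0 = 0 \cdot 0 = 0$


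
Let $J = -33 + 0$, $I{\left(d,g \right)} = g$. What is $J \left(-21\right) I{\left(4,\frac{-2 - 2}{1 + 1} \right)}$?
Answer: $-1386$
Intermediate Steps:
$J = -33$
$J \left(-21\right) I{\left(4,\frac{-2 - 2}{1 + 1} \right)} = \left(-33\right) \left(-21\right) \frac{-2 - 2}{1 + 1} = 693 \left(- \frac{4}{2}\right) = 693 \left(\left(-4\right) \frac{1}{2}\right) = 693 \left(-2\right) = -1386$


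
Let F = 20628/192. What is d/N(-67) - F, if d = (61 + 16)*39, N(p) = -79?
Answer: -183849/1264 ≈ -145.45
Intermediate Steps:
d = 3003 (d = 77*39 = 3003)
F = 1719/16 (F = 20628*(1/192) = 1719/16 ≈ 107.44)
d/N(-67) - F = 3003/(-79) - 1*1719/16 = 3003*(-1/79) - 1719/16 = -3003/79 - 1719/16 = -183849/1264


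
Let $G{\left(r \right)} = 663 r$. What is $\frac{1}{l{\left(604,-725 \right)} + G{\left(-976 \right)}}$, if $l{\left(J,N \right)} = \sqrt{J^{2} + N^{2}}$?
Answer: $- \frac{647088}{418721989303} - \frac{\sqrt{890441}}{418721989303} \approx -1.5476 \cdot 10^{-6}$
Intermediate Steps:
$\frac{1}{l{\left(604,-725 \right)} + G{\left(-976 \right)}} = \frac{1}{\sqrt{604^{2} + \left(-725\right)^{2}} + 663 \left(-976\right)} = \frac{1}{\sqrt{364816 + 525625} - 647088} = \frac{1}{\sqrt{890441} - 647088} = \frac{1}{-647088 + \sqrt{890441}}$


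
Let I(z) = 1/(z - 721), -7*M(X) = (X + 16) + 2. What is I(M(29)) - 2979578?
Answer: -15177970339/5094 ≈ -2.9796e+6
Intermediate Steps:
M(X) = -18/7 - X/7 (M(X) = -((X + 16) + 2)/7 = -((16 + X) + 2)/7 = -(18 + X)/7 = -18/7 - X/7)
I(z) = 1/(-721 + z)
I(M(29)) - 2979578 = 1/(-721 + (-18/7 - ⅐*29)) - 2979578 = 1/(-721 + (-18/7 - 29/7)) - 2979578 = 1/(-721 - 47/7) - 2979578 = 1/(-5094/7) - 2979578 = -7/5094 - 2979578 = -15177970339/5094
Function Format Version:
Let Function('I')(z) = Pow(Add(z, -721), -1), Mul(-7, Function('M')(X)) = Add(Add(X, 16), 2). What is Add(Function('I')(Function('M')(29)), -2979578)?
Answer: Rational(-15177970339, 5094) ≈ -2.9796e+6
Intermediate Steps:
Function('M')(X) = Add(Rational(-18, 7), Mul(Rational(-1, 7), X)) (Function('M')(X) = Mul(Rational(-1, 7), Add(Add(X, 16), 2)) = Mul(Rational(-1, 7), Add(Add(16, X), 2)) = Mul(Rational(-1, 7), Add(18, X)) = Add(Rational(-18, 7), Mul(Rational(-1, 7), X)))
Function('I')(z) = Pow(Add(-721, z), -1)
Add(Function('I')(Function('M')(29)), -2979578) = Add(Pow(Add(-721, Add(Rational(-18, 7), Mul(Rational(-1, 7), 29))), -1), -2979578) = Add(Pow(Add(-721, Add(Rational(-18, 7), Rational(-29, 7))), -1), -2979578) = Add(Pow(Add(-721, Rational(-47, 7)), -1), -2979578) = Add(Pow(Rational(-5094, 7), -1), -2979578) = Add(Rational(-7, 5094), -2979578) = Rational(-15177970339, 5094)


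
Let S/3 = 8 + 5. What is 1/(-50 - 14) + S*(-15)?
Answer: -37441/64 ≈ -585.02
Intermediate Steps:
S = 39 (S = 3*(8 + 5) = 3*13 = 39)
1/(-50 - 14) + S*(-15) = 1/(-50 - 14) + 39*(-15) = 1/(-64) - 585 = -1/64 - 585 = -37441/64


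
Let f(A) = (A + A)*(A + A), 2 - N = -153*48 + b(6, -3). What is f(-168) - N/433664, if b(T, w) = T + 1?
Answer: 48958923605/433664 ≈ 1.1290e+5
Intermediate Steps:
b(T, w) = 1 + T
N = 7339 (N = 2 - (-153*48 + (1 + 6)) = 2 - (-7344 + 7) = 2 - 1*(-7337) = 2 + 7337 = 7339)
f(A) = 4*A² (f(A) = (2*A)*(2*A) = 4*A²)
f(-168) - N/433664 = 4*(-168)² - 7339/433664 = 4*28224 - 7339/433664 = 112896 - 1*7339/433664 = 112896 - 7339/433664 = 48958923605/433664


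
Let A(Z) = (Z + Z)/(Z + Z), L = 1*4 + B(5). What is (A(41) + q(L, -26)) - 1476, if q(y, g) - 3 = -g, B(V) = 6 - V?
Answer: -1446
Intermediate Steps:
L = 5 (L = 1*4 + (6 - 1*5) = 4 + (6 - 5) = 4 + 1 = 5)
A(Z) = 1 (A(Z) = (2*Z)/((2*Z)) = (2*Z)*(1/(2*Z)) = 1)
q(y, g) = 3 - g
(A(41) + q(L, -26)) - 1476 = (1 + (3 - 1*(-26))) - 1476 = (1 + (3 + 26)) - 1476 = (1 + 29) - 1476 = 30 - 1476 = -1446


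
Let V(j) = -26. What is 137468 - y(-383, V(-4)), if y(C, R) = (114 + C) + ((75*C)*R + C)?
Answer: -608730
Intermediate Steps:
y(C, R) = 114 + 2*C + 75*C*R (y(C, R) = (114 + C) + (75*C*R + C) = (114 + C) + (C + 75*C*R) = 114 + 2*C + 75*C*R)
137468 - y(-383, V(-4)) = 137468 - (114 + 2*(-383) + 75*(-383)*(-26)) = 137468 - (114 - 766 + 746850) = 137468 - 1*746198 = 137468 - 746198 = -608730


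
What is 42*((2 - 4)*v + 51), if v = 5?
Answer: 1722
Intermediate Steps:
42*((2 - 4)*v + 51) = 42*((2 - 4)*5 + 51) = 42*(-2*5 + 51) = 42*(-10 + 51) = 42*41 = 1722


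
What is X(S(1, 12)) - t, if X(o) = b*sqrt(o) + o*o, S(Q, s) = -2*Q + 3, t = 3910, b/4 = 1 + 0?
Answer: -3905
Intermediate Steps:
b = 4 (b = 4*(1 + 0) = 4*1 = 4)
S(Q, s) = 3 - 2*Q
X(o) = o**2 + 4*sqrt(o) (X(o) = 4*sqrt(o) + o*o = 4*sqrt(o) + o**2 = o**2 + 4*sqrt(o))
X(S(1, 12)) - t = ((3 - 2*1)**2 + 4*sqrt(3 - 2*1)) - 1*3910 = ((3 - 2)**2 + 4*sqrt(3 - 2)) - 3910 = (1**2 + 4*sqrt(1)) - 3910 = (1 + 4*1) - 3910 = (1 + 4) - 3910 = 5 - 3910 = -3905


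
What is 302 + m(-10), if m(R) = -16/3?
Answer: 890/3 ≈ 296.67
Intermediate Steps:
m(R) = -16/3 (m(R) = -16*⅓ = -16/3)
302 + m(-10) = 302 - 16/3 = 890/3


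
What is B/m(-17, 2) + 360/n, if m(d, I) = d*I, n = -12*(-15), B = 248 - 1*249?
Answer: 69/34 ≈ 2.0294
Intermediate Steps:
B = -1 (B = 248 - 249 = -1)
n = 180
m(d, I) = I*d
B/m(-17, 2) + 360/n = -1/(2*(-17)) + 360/180 = -1/(-34) + 360*(1/180) = -1*(-1/34) + 2 = 1/34 + 2 = 69/34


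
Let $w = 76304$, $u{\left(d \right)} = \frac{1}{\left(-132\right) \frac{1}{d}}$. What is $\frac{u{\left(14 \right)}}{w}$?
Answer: $- \frac{7}{5036064} \approx -1.39 \cdot 10^{-6}$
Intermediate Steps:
$u{\left(d \right)} = - \frac{d}{132}$
$\frac{u{\left(14 \right)}}{w} = \frac{\left(- \frac{1}{132}\right) 14}{76304} = \left(- \frac{7}{66}\right) \frac{1}{76304} = - \frac{7}{5036064}$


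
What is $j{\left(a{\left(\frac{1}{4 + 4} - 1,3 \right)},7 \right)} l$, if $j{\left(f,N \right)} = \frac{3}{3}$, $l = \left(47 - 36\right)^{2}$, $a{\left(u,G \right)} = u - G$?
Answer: $121$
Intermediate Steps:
$l = 121$ ($l = 11^{2} = 121$)
$j{\left(f,N \right)} = 1$ ($j{\left(f,N \right)} = 3 \cdot \frac{1}{3} = 1$)
$j{\left(a{\left(\frac{1}{4 + 4} - 1,3 \right)},7 \right)} l = 1 \cdot 121 = 121$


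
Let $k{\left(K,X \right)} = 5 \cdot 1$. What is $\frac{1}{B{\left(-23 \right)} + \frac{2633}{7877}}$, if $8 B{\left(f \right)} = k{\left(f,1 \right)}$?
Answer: $\frac{63016}{60449} \approx 1.0425$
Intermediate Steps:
$k{\left(K,X \right)} = 5$
$B{\left(f \right)} = \frac{5}{8}$ ($B{\left(f \right)} = \frac{1}{8} \cdot 5 = \frac{5}{8}$)
$\frac{1}{B{\left(-23 \right)} + \frac{2633}{7877}} = \frac{1}{\frac{5}{8} + \frac{2633}{7877}} = \frac{1}{\frac{60449}{63016}} = \frac{63016}{60449}$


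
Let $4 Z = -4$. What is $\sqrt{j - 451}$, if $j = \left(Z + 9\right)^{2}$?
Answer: $3 i \sqrt{43} \approx 19.672 i$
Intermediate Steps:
$Z = -1$ ($Z = \frac{1}{4} \left(-4\right) = -1$)
$j = 64$ ($j = \left(-1 + 9\right)^{2} = 8^{2} = 64$)
$\sqrt{j - 451} = \sqrt{64 - 451} = \sqrt{-387} = 3 i \sqrt{43}$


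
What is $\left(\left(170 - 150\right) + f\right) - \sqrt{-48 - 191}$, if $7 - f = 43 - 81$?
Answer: $65 - i \sqrt{239} \approx 65.0 - 15.46 i$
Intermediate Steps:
$f = 45$ ($f = 7 - \left(43 - 81\right) = 7 - -38 = 7 + 38 = 45$)
$\left(\left(170 - 150\right) + f\right) - \sqrt{-48 - 191} = \left(\left(170 - 150\right) + 45\right) - \sqrt{-48 - 191} = \left(20 + 45\right) - \sqrt{-239} = 65 - i \sqrt{239}$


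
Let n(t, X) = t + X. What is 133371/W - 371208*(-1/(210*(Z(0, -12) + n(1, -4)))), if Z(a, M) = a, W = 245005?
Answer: -3028793077/5145105 ≈ -588.67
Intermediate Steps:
n(t, X) = X + t
133371/W - 371208*(-1/(210*(Z(0, -12) + n(1, -4)))) = 133371/245005 - 371208*(-1/(210*(0 + (-4 + 1)))) = 133371*(1/245005) - 371208*(-1/(210*(0 - 3))) = 133371/245005 - 371208/((-3*(-210))) = 133371/245005 - 371208/630 = 133371/245005 - 371208*1/630 = 133371/245005 - 61868/105 = -3028793077/5145105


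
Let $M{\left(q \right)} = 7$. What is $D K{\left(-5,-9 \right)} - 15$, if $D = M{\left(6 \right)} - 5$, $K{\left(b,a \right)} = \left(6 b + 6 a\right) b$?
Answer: $825$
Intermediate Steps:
$K{\left(b,a \right)} = b \left(6 a + 6 b\right)$ ($K{\left(b,a \right)} = \left(6 a + 6 b\right) b = b \left(6 a + 6 b\right)$)
$D = 2$ ($D = 7 - 5 = 2$)
$D K{\left(-5,-9 \right)} - 15 = 2 \cdot 6 \left(-5\right) \left(-9 - 5\right) - 15 = 2 \cdot 6 \left(-5\right) \left(-14\right) - 15 = 2 \cdot 420 - 15 = 840 - 15 = 825$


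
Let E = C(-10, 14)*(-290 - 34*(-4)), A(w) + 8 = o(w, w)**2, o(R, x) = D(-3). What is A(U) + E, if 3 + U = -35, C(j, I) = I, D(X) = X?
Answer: -2155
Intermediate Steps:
U = -38 (U = -3 - 35 = -38)
o(R, x) = -3
A(w) = 1 (A(w) = -8 + (-3)**2 = -8 + 9 = 1)
E = -2156 (E = 14*(-290 - 34*(-4)) = 14*(-290 + 136) = 14*(-154) = -2156)
A(U) + E = 1 - 2156 = -2155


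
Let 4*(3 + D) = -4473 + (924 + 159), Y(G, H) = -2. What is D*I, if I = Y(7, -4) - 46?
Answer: 40824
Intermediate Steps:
D = -1701/2 (D = -3 + (-4473 + (924 + 159))/4 = -3 + (-4473 + 1083)/4 = -3 + (¼)*(-3390) = -3 - 1695/2 = -1701/2 ≈ -850.50)
I = -48 (I = -2 - 46 = -48)
D*I = -1701/2*(-48) = 40824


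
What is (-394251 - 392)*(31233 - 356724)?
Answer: 128452744713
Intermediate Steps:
(-394251 - 392)*(31233 - 356724) = -394643*(-325491) = 128452744713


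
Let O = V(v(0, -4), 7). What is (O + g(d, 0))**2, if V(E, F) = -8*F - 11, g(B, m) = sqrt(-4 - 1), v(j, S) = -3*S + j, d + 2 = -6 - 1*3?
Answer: (67 - I*sqrt(5))**2 ≈ 4484.0 - 299.63*I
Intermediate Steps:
d = -11 (d = -2 + (-6 - 1*3) = -2 + (-6 - 3) = -2 - 9 = -11)
v(j, S) = j - 3*S
g(B, m) = I*sqrt(5) (g(B, m) = sqrt(-5) = I*sqrt(5))
V(E, F) = -11 - 8*F
O = -67 (O = -11 - 8*7 = -11 - 56 = -67)
(O + g(d, 0))**2 = (-67 + I*sqrt(5))**2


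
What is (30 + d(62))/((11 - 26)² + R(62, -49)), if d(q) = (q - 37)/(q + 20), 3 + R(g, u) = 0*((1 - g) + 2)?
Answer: 2485/18204 ≈ 0.13651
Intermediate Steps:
R(g, u) = -3 (R(g, u) = -3 + 0*((1 - g) + 2) = -3 + 0*(3 - g) = -3 + 0 = -3)
d(q) = (-37 + q)/(20 + q)
(30 + d(62))/((11 - 26)² + R(62, -49)) = (30 + (-37 + 62)/(20 + 62))/((11 - 26)² - 3) = (30 + 25/82)/((-15)² - 3) = (30 + (1/82)*25)/(225 - 3) = (30 + 25/82)/222 = (2485/82)*(1/222) = 2485/18204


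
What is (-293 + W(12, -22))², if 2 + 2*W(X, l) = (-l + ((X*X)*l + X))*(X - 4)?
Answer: 164608900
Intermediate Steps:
W(X, l) = -1 + (-4 + X)*(X - l + l*X²)/2 (W(X, l) = -1 + ((-l + ((X*X)*l + X))*(X - 4))/2 = -1 + ((-l + (X²*l + X))*(-4 + X))/2 = -1 + ((-l + (l*X² + X))*(-4 + X))/2 = -1 + ((-l + (X + l*X²))*(-4 + X))/2 = -1 + ((X - l + l*X²)*(-4 + X))/2 = -1 + ((-4 + X)*(X - l + l*X²))/2 = -1 + (-4 + X)*(X - l + l*X²)/2)
(-293 + W(12, -22))² = (-293 + (-1 + (½)*12² - 2*12 + 2*(-22) + (½)*(-22)*12³ - 2*(-22)*12² - ½*12*(-22)))² = (-293 + (-1 + (½)*144 - 24 - 44 + (½)*(-22)*1728 - 2*(-22)*144 + 132))² = (-293 + (-1 + 72 - 24 - 44 - 19008 + 6336 + 132))² = (-293 - 12537)² = (-12830)² = 164608900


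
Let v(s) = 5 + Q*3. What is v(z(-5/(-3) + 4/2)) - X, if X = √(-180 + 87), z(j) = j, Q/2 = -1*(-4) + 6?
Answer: 65 - I*√93 ≈ 65.0 - 9.6436*I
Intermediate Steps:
Q = 20 (Q = 2*(-1*(-4) + 6) = 2*(4 + 6) = 2*10 = 20)
v(s) = 65 (v(s) = 5 + 20*3 = 5 + 60 = 65)
X = I*√93 (X = √(-93) = I*√93 ≈ 9.6436*I)
v(z(-5/(-3) + 4/2)) - X = 65 - I*√93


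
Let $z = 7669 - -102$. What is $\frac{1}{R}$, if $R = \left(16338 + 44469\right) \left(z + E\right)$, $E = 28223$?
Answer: $\frac{1}{2188687158} \approx 4.5689 \cdot 10^{-10}$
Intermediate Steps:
$z = 7771$ ($z = 7669 + 102 = 7771$)
$R = 2188687158$ ($R = \left(16338 + 44469\right) \left(7771 + 28223\right) = 60807 \cdot 35994 = 2188687158$)
$\frac{1}{R} = \frac{1}{2188687158}$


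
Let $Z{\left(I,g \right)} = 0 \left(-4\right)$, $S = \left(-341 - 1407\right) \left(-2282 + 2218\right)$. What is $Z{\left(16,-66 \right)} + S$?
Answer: $111872$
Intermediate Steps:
$S = 111872$ ($S = \left(-1748\right) \left(-64\right) = 111872$)
$Z{\left(I,g \right)} = 0$
$Z{\left(16,-66 \right)} + S = 0 + 111872 = 111872$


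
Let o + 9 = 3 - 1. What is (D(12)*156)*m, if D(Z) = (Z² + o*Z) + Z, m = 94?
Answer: 1055808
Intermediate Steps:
o = -7 (o = -9 + (3 - 1) = -9 + 2 = -7)
D(Z) = Z² - 6*Z (D(Z) = (Z² - 7*Z) + Z = Z² - 6*Z)
(D(12)*156)*m = ((12*(-6 + 12))*156)*94 = ((12*6)*156)*94 = (72*156)*94 = 11232*94 = 1055808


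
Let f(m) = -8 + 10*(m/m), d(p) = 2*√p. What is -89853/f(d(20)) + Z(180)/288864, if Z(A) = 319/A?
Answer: -2335976728961/51995520 ≈ -44927.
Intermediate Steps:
f(m) = 2 (f(m) = -8 + 10*1 = -8 + 10 = 2)
-89853/f(d(20)) + Z(180)/288864 = -89853/2 + (319/180)/288864 = -89853*½ + (319*(1/180))*(1/288864) = -89853/2 + (319/180)*(1/288864) = -89853/2 + 319/51995520 = -2335976728961/51995520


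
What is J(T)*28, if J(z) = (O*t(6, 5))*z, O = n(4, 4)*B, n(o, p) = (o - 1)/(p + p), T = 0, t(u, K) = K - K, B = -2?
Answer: 0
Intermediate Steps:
t(u, K) = 0
n(o, p) = (-1 + o)/(2*p) (n(o, p) = (-1 + o)/((2*p)) = (-1 + o)*(1/(2*p)) = (-1 + o)/(2*p))
O = -¾ (O = ((½)*(-1 + 4)/4)*(-2) = ((½)*(¼)*3)*(-2) = (3/8)*(-2) = -¾ ≈ -0.75000)
J(z) = 0 (J(z) = (-¾*0)*z = 0*z = 0)
J(T)*28 = 0*28 = 0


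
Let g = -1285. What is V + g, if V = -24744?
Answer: -26029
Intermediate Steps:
V + g = -24744 - 1285 = -26029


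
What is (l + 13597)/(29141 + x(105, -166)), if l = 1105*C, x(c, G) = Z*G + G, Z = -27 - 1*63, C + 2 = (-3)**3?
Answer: -18448/43915 ≈ -0.42008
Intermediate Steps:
C = -29 (C = -2 + (-3)**3 = -2 - 27 = -29)
Z = -90 (Z = -27 - 63 = -90)
x(c, G) = -89*G (x(c, G) = -90*G + G = -89*G)
l = -32045 (l = 1105*(-29) = -32045)
(l + 13597)/(29141 + x(105, -166)) = (-32045 + 13597)/(29141 - 89*(-166)) = -18448/(29141 + 14774) = -18448/43915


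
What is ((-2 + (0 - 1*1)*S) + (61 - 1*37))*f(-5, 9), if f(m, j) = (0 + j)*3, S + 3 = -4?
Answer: 783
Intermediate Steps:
S = -7 (S = -3 - 4 = -7)
f(m, j) = 3*j (f(m, j) = j*3 = 3*j)
((-2 + (0 - 1*1)*S) + (61 - 1*37))*f(-5, 9) = ((-2 + (0 - 1*1)*(-7)) + (61 - 1*37))*(3*9) = ((-2 + (0 - 1)*(-7)) + (61 - 37))*27 = ((-2 - 1*(-7)) + 24)*27 = ((-2 + 7) + 24)*27 = (5 + 24)*27 = 29*27 = 783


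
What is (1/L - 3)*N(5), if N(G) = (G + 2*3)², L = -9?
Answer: -3388/9 ≈ -376.44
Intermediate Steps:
N(G) = (6 + G)² (N(G) = (G + 6)² = (6 + G)²)
(1/L - 3)*N(5) = (1/(-9) - 3)*(6 + 5)² = (-⅑ - 3)*11² = -28/9*121 = -3388/9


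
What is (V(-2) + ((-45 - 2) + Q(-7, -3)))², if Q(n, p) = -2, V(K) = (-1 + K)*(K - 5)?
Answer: 784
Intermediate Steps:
V(K) = (-1 + K)*(-5 + K)
(V(-2) + ((-45 - 2) + Q(-7, -3)))² = ((5 + (-2)² - 6*(-2)) + ((-45 - 2) - 2))² = ((5 + 4 + 12) + (-47 - 2))² = (21 - 49)² = (-28)² = 784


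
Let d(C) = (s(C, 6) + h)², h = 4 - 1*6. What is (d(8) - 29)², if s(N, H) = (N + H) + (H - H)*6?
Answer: 13225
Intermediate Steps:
h = -2 (h = 4 - 6 = -2)
s(N, H) = H + N (s(N, H) = (H + N) + 0*6 = (H + N) + 0 = H + N)
d(C) = (4 + C)² (d(C) = ((6 + C) - 2)² = (4 + C)²)
(d(8) - 29)² = ((4 + 8)² - 29)² = (12² - 29)² = (144 - 29)² = 115² = 13225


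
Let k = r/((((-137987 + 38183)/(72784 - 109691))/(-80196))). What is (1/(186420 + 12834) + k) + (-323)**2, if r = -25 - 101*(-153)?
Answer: -758049985110514733/1657195518 ≈ -4.5743e+8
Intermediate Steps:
r = 15428 (r = -25 + 15453 = 15428)
k = -3805308192868/8317 (k = 15428/((((-137987 + 38183)/(72784 - 109691))/(-80196))) = 15428/((-99804/(-36907)*(-1/80196))) = 15428/((-99804*(-1/36907)*(-1/80196))) = 15428/(((99804/36907)*(-1/80196))) = 15428/(-8317/246649481) = 15428*(-246649481/8317) = -3805308192868/8317 ≈ -4.5753e+8)
(1/(186420 + 12834) + k) + (-323)**2 = (1/(186420 + 12834) - 3805308192868/8317) + (-323)**2 = (1/199254 - 3805308192868/8317) + 104329 = -758222878661712155/1657195518 + 104329 = -758049985110514733/1657195518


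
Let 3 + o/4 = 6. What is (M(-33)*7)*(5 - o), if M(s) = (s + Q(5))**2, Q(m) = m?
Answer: -38416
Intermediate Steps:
o = 12 (o = -12 + 4*6 = -12 + 24 = 12)
M(s) = (5 + s)**2 (M(s) = (s + 5)**2 = (5 + s)**2)
(M(-33)*7)*(5 - o) = ((5 - 33)**2*7)*(5 - 1*12) = ((-28)**2*7)*(5 - 12) = (784*7)*(-7) = 5488*(-7) = -38416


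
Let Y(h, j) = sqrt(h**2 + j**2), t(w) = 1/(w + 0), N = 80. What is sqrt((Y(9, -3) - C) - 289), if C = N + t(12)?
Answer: sqrt(-13287 + 108*sqrt(10))/6 ≈ 18.963*I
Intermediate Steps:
t(w) = 1/w
C = 961/12 (C = 80 + 1/12 = 961/12 ≈ 80.083)
sqrt((Y(9, -3) - C) - 289) = sqrt((sqrt(9**2 + (-3)**2) - 1*961/12) - 289) = sqrt((sqrt(81 + 9) - 961/12) - 289) = sqrt((sqrt(90) - 961/12) - 289) = sqrt((3*sqrt(10) - 961/12) - 289) = sqrt((-961/12 + 3*sqrt(10)) - 289) = sqrt(-4429/12 + 3*sqrt(10))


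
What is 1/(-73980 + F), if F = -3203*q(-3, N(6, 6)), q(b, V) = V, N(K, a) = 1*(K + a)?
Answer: -1/112416 ≈ -8.8955e-6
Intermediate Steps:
N(K, a) = K + a
F = -38436 (F = -3203*(6 + 6) = -3203*12 = -38436)
1/(-73980 + F) = 1/(-73980 - 38436) = 1/(-112416) = -1/112416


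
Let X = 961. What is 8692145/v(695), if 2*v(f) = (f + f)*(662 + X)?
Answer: 1738429/225597 ≈ 7.7059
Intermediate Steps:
v(f) = 1623*f (v(f) = ((f + f)*(662 + 961))/2 = ((2*f)*1623)/2 = (3246*f)/2 = 1623*f)
8692145/v(695) = 8692145/((1623*695)) = 8692145/1127985 = 8692145*(1/1127985) = 1738429/225597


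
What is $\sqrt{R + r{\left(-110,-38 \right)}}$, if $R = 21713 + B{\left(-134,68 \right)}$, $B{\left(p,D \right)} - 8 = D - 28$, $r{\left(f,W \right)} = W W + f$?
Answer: $\sqrt{23095} \approx 151.97$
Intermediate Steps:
$r{\left(f,W \right)} = f + W^{2}$ ($r{\left(f,W \right)} = W^{2} + f = f + W^{2}$)
$B{\left(p,D \right)} = -20 + D$ ($B{\left(p,D \right)} = 8 + \left(D - 28\right) = 8 + \left(-28 + D\right) = -20 + D$)
$R = 21761$ ($R = 21713 + \left(-20 + 68\right) = 21713 + 48 = 21761$)
$\sqrt{R + r{\left(-110,-38 \right)}} = \sqrt{21761 - \left(110 - \left(-38\right)^{2}\right)} = \sqrt{21761 + \left(-110 + 1444\right)} = \sqrt{21761 + 1334} = \sqrt{23095}$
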